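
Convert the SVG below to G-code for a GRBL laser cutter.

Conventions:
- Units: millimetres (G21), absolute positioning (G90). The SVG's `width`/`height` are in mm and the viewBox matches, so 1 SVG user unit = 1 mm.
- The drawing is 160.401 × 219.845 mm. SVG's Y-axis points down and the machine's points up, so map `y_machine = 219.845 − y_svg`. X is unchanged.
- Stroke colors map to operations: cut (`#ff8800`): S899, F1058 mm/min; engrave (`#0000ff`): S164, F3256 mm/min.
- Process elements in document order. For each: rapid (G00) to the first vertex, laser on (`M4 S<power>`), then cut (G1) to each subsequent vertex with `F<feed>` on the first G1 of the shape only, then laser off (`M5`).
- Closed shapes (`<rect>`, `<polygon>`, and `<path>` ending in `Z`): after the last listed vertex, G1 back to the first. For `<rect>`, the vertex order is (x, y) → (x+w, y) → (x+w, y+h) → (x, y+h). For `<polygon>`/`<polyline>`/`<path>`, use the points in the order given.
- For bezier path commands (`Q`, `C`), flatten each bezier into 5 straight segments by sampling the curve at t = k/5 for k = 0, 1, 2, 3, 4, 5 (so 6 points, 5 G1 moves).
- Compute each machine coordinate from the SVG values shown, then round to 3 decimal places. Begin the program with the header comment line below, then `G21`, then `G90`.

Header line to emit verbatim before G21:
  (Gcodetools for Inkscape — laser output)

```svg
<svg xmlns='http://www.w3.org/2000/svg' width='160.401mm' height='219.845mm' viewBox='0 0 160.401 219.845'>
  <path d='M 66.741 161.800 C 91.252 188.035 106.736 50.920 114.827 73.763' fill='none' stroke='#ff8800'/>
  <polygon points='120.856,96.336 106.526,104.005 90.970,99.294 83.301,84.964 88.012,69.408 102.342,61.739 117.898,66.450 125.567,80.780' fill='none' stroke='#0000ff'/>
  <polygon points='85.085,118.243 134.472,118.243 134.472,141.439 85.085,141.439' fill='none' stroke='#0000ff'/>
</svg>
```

(Gcodetools for Inkscape — laser output)
G21
G90
G00 X66.741 Y58.045
M4 S899
G1 X80.377 Y59.320 F1058
G1 X91.926 Y84.279
G1 X101.465 Y117.405
G1 X109.072 Y143.179
G1 X114.827 Y146.082
M5
G00 X120.856 Y123.509
M4 S164
G1 X106.526 Y115.840 F3256
G1 X90.970 Y120.551
G1 X83.301 Y134.881
G1 X88.012 Y150.437
G1 X102.342 Y158.106
G1 X117.898 Y153.395
G1 X125.567 Y139.065
G1 X120.856 Y123.509
M5
G00 X85.085 Y101.602
M4 S164
G1 X134.472 Y101.602 F3256
G1 X134.472 Y78.406
G1 X85.085 Y78.406
G1 X85.085 Y101.602
M5

Since the viewBox matches the mm dimensions, user units are millimetres directly. The only transform is the Y-flip y_m = 219.845 − y_svg.

Shape 1 is a cubic bezier drawn with `<path>`. Its stroke #ff8800 means cut at S899, F1058. After flipping Y the toolpath is (66.741,58.045) → (80.377,59.320) → (91.926,84.279) → (101.465,117.405) → (109.072,143.179) → (114.827,146.082).

Shape 2 is a regular polygon drawn with `<polygon>`. Its stroke #0000ff means engrave at S164, F3256. After flipping Y the toolpath is (120.856,123.509) → (106.526,115.840) → (90.970,120.551) → (83.301,134.881) → (88.012,150.437) → (102.342,158.106) → (117.898,153.395) → (125.567,139.065) → (120.856,123.509), returning to the start.

Shape 3 is a rectangle drawn with `<polygon>`. Its stroke #0000ff means engrave at S164, F3256. After flipping Y the toolpath is (85.085,101.602) → (134.472,101.602) → (134.472,78.406) → (85.085,78.406) → (85.085,101.602), returning to the start.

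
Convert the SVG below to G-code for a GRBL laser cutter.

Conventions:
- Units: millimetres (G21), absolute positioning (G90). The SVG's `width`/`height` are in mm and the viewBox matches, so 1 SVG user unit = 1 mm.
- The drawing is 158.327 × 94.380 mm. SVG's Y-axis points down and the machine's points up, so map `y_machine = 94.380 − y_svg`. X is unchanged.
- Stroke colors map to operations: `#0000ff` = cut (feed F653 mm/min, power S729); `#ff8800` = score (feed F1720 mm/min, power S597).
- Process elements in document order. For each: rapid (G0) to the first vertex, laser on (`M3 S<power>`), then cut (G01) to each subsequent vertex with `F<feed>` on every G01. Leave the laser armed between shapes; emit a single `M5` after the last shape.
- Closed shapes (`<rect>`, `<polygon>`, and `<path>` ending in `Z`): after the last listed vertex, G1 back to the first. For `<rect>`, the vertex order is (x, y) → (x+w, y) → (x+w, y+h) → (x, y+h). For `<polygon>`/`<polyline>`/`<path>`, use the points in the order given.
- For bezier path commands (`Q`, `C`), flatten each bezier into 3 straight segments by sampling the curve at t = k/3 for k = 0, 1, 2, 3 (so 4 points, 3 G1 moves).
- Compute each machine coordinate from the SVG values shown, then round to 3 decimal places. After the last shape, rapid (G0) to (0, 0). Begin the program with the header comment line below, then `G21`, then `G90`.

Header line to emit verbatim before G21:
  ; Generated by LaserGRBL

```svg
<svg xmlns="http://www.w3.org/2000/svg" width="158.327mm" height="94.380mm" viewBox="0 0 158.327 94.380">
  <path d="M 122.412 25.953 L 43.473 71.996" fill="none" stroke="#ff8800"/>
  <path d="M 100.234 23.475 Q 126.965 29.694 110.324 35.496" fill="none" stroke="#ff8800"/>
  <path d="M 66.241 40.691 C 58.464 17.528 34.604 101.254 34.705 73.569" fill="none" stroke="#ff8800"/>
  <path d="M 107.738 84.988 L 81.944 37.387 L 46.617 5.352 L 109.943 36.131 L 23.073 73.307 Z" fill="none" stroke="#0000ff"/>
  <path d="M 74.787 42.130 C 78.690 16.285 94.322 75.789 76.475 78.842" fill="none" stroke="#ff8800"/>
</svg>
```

; Generated by LaserGRBL
G21
G90
G0 X122.412 Y68.427
M3 S597
G01 X43.473 Y22.384 F1720
G0 X100.234 Y70.905
M3 S597
G01 X113.236 Y66.805 F1720
G01 X116.599 Y62.798 F1720
G01 X110.324 Y58.884 F1720
G0 X66.241 Y53.689
M3 S597
G01 X54.586 Y49.308 F1720
G01 X41.108 Y22.178 F1720
G01 X34.705 Y20.811 F1720
G0 X107.738 Y9.392
M3 S729
G01 X81.944 Y56.993 F653
G01 X46.617 Y89.028 F653
G01 X109.943 Y58.249 F653
G01 X23.073 Y21.073 F653
G01 X107.738 Y9.392 F653
G0 X74.787 Y52.250
M3 S597
G01 X80.925 Y54.897 F1720
G01 X84.837 Y32.156 F1720
G01 X76.475 Y15.538 F1720
M5
G0 X0.000 Y0.000

Since the viewBox matches the mm dimensions, user units are millimetres directly. The only transform is the Y-flip y_m = 94.380 − y_svg.

Shape 1 is a line segment drawn with `<path>`. Its stroke #ff8800 means score at S597, F1720. After flipping Y the toolpath is (122.412,68.427) → (43.473,22.384).

Shape 2 is a quadratic bezier drawn with `<path>`. Its stroke #ff8800 means score at S597, F1720. After flipping Y the toolpath is (100.234,70.905) → (113.236,66.805) → (116.599,62.798) → (110.324,58.884).

Shape 3 is a cubic bezier drawn with `<path>`. Its stroke #ff8800 means score at S597, F1720. After flipping Y the toolpath is (66.241,53.689) → (54.586,49.308) → (41.108,22.178) → (34.705,20.811).

Shape 4 is a closed polygon drawn with `<path>`. Its stroke #0000ff means cut at S729, F653. After flipping Y the toolpath is (107.738,9.392) → (81.944,56.993) → (46.617,89.028) → (109.943,58.249) → (23.073,21.073) → (107.738,9.392), returning to the start.

Shape 5 is a cubic bezier drawn with `<path>`. Its stroke #ff8800 means score at S597, F1720. After flipping Y the toolpath is (74.787,52.250) → (80.925,54.897) → (84.837,32.156) → (76.475,15.538).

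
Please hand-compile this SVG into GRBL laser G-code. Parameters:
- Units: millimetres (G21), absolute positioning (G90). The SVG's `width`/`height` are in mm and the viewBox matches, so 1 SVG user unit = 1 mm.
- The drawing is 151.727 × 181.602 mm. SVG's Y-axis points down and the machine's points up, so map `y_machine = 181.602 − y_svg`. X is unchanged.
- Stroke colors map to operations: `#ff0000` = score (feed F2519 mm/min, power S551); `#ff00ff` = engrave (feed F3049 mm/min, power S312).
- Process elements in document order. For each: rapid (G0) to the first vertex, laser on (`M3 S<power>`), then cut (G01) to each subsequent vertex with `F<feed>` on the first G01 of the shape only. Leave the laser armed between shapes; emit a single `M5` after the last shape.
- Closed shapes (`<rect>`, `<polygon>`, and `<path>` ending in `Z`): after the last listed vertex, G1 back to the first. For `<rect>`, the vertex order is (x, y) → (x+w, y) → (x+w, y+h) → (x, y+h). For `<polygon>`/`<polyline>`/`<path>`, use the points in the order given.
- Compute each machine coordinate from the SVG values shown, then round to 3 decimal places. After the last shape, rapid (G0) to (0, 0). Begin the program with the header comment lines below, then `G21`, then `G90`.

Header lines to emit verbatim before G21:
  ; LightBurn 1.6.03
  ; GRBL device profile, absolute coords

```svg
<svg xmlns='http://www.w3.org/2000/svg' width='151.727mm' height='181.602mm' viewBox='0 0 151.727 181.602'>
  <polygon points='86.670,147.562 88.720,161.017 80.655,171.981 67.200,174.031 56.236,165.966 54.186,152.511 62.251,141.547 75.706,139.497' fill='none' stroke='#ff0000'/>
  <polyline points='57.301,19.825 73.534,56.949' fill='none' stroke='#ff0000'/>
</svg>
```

; LightBurn 1.6.03
; GRBL device profile, absolute coords
G21
G90
G0 X86.670 Y34.040
M3 S551
G01 X88.720 Y20.585 F2519
G01 X80.655 Y9.621
G01 X67.200 Y7.571
G01 X56.236 Y15.636
G01 X54.186 Y29.091
G01 X62.251 Y40.055
G01 X75.706 Y42.105
G01 X86.670 Y34.040
G0 X57.301 Y161.777
M3 S551
G01 X73.534 Y124.653 F2519
M5
G0 X0.000 Y0.000

viewBox `0 0 151.727 181.602` with mm width/height → 1 unit = 1 mm. Flip: y_m = 181.602 − y_svg.

**Shape 1** — `<polygon>` regular polygon, stroke `#ff0000` → score (S551, F2519). Machine vertices: (86.670,34.040) → (88.720,20.585) → (80.655,9.621) → (67.200,7.571) → (56.236,15.636) → (54.186,29.091) → (62.251,40.055) → (75.706,42.105) → (86.670,34.040). Closed: final G1 returns to the first vertex.

**Shape 2** — `<polyline>` line segment, stroke `#ff0000` → score (S551, F2519). Machine vertices: (57.301,161.777) → (73.534,124.653). Open path.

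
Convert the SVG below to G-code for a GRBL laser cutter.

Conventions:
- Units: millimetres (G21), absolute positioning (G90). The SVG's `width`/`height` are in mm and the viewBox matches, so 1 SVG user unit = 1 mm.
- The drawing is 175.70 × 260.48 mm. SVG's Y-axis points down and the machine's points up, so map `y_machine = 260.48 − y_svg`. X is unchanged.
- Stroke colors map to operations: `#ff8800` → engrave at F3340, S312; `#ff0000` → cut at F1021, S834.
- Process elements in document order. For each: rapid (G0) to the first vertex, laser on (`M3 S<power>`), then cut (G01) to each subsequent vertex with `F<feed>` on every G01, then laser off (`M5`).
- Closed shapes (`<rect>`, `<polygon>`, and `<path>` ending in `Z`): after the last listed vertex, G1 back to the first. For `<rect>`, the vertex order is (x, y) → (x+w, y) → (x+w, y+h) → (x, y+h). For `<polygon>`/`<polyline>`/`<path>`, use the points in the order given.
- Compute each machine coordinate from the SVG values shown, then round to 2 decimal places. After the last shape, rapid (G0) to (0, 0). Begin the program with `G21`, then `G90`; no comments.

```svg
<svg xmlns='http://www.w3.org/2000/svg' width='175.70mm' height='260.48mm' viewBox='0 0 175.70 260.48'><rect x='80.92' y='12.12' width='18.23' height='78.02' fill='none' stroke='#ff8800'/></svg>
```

G21
G90
G0 X80.92 Y248.36
M3 S312
G01 X99.15 Y248.36 F3340
G01 X99.15 Y170.34 F3340
G01 X80.92 Y170.34 F3340
G01 X80.92 Y248.36 F3340
M5
G0 X0.00 Y0.00

Since the viewBox matches the mm dimensions, user units are millimetres directly. The only transform is the Y-flip y_m = 260.48 − y_svg.

Shape 1 is a rectangle drawn with `<rect>`. Its stroke #ff8800 means engrave at S312, F3340. After flipping Y the toolpath is (80.92,248.36) → (99.15,248.36) → (99.15,170.34) → (80.92,170.34) → (80.92,248.36), returning to the start.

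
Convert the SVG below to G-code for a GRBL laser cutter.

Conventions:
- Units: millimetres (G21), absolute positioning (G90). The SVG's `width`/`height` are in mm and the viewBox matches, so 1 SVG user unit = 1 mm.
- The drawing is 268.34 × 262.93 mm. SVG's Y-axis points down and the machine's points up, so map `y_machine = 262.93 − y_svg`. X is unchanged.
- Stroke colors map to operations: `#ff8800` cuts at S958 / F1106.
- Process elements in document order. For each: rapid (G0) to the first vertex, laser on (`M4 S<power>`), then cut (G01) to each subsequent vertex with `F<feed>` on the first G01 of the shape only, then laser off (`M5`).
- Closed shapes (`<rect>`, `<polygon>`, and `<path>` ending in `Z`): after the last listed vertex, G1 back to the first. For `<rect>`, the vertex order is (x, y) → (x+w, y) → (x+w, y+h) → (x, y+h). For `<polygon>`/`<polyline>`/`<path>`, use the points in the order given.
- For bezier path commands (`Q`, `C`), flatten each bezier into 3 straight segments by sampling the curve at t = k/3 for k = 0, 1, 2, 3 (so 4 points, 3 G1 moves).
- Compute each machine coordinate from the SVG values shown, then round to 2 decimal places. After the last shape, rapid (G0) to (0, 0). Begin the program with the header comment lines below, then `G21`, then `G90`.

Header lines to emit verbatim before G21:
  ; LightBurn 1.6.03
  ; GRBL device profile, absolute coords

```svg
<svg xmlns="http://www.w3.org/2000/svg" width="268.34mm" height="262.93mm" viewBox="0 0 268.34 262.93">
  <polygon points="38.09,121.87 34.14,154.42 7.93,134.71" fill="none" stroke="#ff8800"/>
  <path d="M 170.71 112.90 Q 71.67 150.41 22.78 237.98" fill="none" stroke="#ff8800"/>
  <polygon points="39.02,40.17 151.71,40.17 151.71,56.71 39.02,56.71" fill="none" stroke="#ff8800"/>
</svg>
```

; LightBurn 1.6.03
; GRBL device profile, absolute coords
G21
G90
G0 X38.09 Y141.06
M4 S958
G01 X34.14 Y108.51 F1106
G01 X7.93 Y128.22
G01 X38.09 Y141.06
M5
G0 X170.71 Y150.03
M4 S958
G01 X110.26 Y119.46 F1106
G01 X60.95 Y77.77
G01 X22.78 Y24.95
M5
G0 X39.02 Y222.76
M4 S958
G01 X151.71 Y222.76 F1106
G01 X151.71 Y206.22
G01 X39.02 Y206.22
G01 X39.02 Y222.76
M5
G0 X0.00 Y0.00

Since the viewBox matches the mm dimensions, user units are millimetres directly. The only transform is the Y-flip y_m = 262.93 − y_svg.

Shape 1 is a regular polygon drawn with `<polygon>`. Its stroke #ff8800 means cut at S958, F1106. After flipping Y the toolpath is (38.09,141.06) → (34.14,108.51) → (7.93,128.22) → (38.09,141.06), returning to the start.

Shape 2 is a quadratic bezier drawn with `<path>`. Its stroke #ff8800 means cut at S958, F1106. After flipping Y the toolpath is (170.71,150.03) → (110.26,119.46) → (60.95,77.77) → (22.78,24.95).

Shape 3 is a rectangle drawn with `<polygon>`. Its stroke #ff8800 means cut at S958, F1106. After flipping Y the toolpath is (39.02,222.76) → (151.71,222.76) → (151.71,206.22) → (39.02,206.22) → (39.02,222.76), returning to the start.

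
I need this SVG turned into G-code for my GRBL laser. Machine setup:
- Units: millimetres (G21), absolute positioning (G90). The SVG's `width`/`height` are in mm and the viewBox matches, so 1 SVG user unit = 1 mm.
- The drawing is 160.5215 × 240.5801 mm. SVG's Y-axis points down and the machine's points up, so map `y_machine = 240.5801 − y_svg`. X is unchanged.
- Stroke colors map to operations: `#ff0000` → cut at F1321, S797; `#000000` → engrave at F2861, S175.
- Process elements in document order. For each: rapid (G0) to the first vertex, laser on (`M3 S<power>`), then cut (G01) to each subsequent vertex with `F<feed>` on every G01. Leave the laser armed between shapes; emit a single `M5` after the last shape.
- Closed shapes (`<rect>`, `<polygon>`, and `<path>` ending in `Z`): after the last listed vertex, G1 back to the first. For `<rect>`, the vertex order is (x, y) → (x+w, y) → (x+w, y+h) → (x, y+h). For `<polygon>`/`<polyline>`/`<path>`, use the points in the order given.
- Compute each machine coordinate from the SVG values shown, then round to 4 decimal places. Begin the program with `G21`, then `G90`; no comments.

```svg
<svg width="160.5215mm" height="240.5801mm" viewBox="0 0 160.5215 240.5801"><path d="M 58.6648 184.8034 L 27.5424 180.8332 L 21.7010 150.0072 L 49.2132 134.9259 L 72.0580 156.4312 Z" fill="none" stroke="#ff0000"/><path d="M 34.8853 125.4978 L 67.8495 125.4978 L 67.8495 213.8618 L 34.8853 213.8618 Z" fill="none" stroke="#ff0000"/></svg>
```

Since the viewBox matches the mm dimensions, user units are millimetres directly. The only transform is the Y-flip y_m = 240.5801 − y_svg.

Shape 1 is a regular polygon drawn with `<path>`. Its stroke #ff0000 means cut at S797, F1321. After flipping Y the toolpath is (58.6648,55.7767) → (27.5424,59.7469) → (21.7010,90.5729) → (49.2132,105.6542) → (72.0580,84.1489) → (58.6648,55.7767), returning to the start.

Shape 2 is a rectangle drawn with `<path>`. Its stroke #ff0000 means cut at S797, F1321. After flipping Y the toolpath is (34.8853,115.0823) → (67.8495,115.0823) → (67.8495,26.7183) → (34.8853,26.7183) → (34.8853,115.0823), returning to the start.

G21
G90
G0 X58.6648 Y55.7767
M3 S797
G01 X27.5424 Y59.7469 F1321
G01 X21.7010 Y90.5729 F1321
G01 X49.2132 Y105.6542 F1321
G01 X72.0580 Y84.1489 F1321
G01 X58.6648 Y55.7767 F1321
G0 X34.8853 Y115.0823
M3 S797
G01 X67.8495 Y115.0823 F1321
G01 X67.8495 Y26.7183 F1321
G01 X34.8853 Y26.7183 F1321
G01 X34.8853 Y115.0823 F1321
M5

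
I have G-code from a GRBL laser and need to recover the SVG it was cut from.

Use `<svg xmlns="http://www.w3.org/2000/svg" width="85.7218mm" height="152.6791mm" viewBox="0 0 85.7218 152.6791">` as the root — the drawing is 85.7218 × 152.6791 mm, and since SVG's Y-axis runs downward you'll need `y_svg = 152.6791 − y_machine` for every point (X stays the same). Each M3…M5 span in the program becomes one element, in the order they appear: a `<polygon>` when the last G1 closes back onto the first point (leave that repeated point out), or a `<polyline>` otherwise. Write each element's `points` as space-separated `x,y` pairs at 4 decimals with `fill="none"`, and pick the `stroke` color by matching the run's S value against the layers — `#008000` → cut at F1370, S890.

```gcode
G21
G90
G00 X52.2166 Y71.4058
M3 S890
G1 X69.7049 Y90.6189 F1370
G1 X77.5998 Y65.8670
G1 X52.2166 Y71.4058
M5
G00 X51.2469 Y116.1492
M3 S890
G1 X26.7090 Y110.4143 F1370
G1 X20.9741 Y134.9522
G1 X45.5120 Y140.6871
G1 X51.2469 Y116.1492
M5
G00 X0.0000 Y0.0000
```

<svg xmlns="http://www.w3.org/2000/svg" width="85.7218mm" height="152.6791mm" viewBox="0 0 85.7218 152.6791">
  <polygon points="52.2166,81.2733 69.7049,62.0602 77.5998,86.8121" fill="none" stroke="#008000"/>
  <polygon points="51.2469,36.5299 26.7090,42.2648 20.9741,17.7269 45.5120,11.9920" fill="none" stroke="#008000"/>
</svg>

Machine Y-up, SVG Y-down with viewBox height 152.6791, so y_svg = 152.6791 − y_machine; X carries over. Every run uses S890, so all elements get stroke `#008000` (cut).

Run 1: The run returns to its start, so emit a `<polygon>` with points (Y-flipped): 52.2166,81.2733 69.7049,62.0602 77.5998,86.8121.

Run 2: The run returns to its start, so emit a `<polygon>` with points (Y-flipped): 51.2469,36.5299 26.7090,42.2648 20.9741,17.7269 45.5120,11.9920.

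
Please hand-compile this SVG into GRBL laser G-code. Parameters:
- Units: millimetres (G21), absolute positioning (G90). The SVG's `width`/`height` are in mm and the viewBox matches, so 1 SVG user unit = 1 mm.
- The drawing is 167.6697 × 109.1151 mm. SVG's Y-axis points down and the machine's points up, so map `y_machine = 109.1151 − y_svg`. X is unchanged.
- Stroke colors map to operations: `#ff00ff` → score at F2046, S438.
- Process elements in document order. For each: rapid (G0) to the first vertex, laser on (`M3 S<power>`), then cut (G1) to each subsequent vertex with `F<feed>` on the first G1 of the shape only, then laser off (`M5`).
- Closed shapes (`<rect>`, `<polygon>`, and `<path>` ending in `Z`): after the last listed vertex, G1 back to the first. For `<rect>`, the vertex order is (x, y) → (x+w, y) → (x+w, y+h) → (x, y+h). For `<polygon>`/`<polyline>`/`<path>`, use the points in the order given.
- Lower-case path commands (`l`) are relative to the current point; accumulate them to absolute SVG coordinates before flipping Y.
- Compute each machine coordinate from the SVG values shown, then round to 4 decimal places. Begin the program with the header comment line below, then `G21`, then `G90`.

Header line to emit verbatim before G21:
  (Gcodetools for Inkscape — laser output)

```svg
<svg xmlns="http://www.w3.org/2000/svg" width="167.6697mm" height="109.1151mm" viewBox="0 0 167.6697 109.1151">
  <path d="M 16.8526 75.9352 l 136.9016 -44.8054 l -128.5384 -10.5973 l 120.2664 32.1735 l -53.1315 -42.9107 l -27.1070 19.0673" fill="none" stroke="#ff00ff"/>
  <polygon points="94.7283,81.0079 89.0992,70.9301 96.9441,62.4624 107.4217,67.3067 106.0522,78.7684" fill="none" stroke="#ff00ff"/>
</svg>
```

Since the viewBox matches the mm dimensions, user units are millimetres directly. The only transform is the Y-flip y_m = 109.1151 − y_svg.

Shape 1 is a open polyline drawn with `<path>`. Its stroke #ff00ff means score at S438, F2046. After flipping Y the toolpath is (16.8526,33.1799) → (153.7542,77.9853) → (25.2158,88.5826) → (145.4822,56.4091) → (92.3507,99.3198) → (65.2437,80.2525).

Shape 2 is a regular polygon drawn with `<polygon>`. Its stroke #ff00ff means score at S438, F2046. After flipping Y the toolpath is (94.7283,28.1072) → (89.0992,38.1850) → (96.9441,46.6527) → (107.4217,41.8084) → (106.0522,30.3467) → (94.7283,28.1072), returning to the start.

(Gcodetools for Inkscape — laser output)
G21
G90
G0 X16.8526 Y33.1799
M3 S438
G1 X153.7542 Y77.9853 F2046
G1 X25.2158 Y88.5826
G1 X145.4822 Y56.4091
G1 X92.3507 Y99.3198
G1 X65.2437 Y80.2525
M5
G0 X94.7283 Y28.1072
M3 S438
G1 X89.0992 Y38.1850 F2046
G1 X96.9441 Y46.6527
G1 X107.4217 Y41.8084
G1 X106.0522 Y30.3467
G1 X94.7283 Y28.1072
M5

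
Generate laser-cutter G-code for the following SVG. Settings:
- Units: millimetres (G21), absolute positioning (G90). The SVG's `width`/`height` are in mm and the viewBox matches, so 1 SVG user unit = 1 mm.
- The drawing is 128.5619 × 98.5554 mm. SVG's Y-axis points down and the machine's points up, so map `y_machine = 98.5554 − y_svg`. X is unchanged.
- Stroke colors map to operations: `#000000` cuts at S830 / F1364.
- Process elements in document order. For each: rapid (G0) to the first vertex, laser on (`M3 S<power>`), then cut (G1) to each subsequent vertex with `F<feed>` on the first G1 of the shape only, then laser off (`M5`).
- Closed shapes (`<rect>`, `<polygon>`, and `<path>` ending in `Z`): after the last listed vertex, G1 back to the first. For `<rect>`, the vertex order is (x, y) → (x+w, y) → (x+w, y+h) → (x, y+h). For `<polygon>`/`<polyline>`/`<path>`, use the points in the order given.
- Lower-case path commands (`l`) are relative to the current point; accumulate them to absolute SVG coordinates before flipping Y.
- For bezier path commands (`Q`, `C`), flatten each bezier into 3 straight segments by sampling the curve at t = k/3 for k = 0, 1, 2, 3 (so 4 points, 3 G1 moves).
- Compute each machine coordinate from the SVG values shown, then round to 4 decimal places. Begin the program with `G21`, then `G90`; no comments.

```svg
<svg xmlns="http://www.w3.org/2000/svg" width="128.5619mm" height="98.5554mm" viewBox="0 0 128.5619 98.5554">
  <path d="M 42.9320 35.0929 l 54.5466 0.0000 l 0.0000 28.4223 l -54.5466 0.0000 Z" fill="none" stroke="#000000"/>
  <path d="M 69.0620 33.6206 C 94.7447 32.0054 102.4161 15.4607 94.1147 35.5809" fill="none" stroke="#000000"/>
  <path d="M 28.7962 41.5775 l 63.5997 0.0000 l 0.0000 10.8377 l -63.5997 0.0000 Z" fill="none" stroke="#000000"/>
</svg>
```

1 u = 1 mm; y_m = 98.5554 − y.

[1] `<path>` rectangle, #000000→cut S830 F1364: (42.9320,63.4625) → (97.4786,63.4625) → (97.4786,35.0402) → (42.9320,35.0402) → (42.9320,63.4625) (closed)

[2] `<path>` cubic bezier, #000000→cut S830 F1364: (69.0620,64.9348) → (88.8164,69.6156) → (97.0163,72.7840) → (94.1147,62.9745)

[3] `<path>` rectangle, #000000→cut S830 F1364: (28.7962,56.9779) → (92.3959,56.9779) → (92.3959,46.1402) → (28.7962,46.1402) → (28.7962,56.9779) (closed)

G21
G90
G0 X42.9320 Y63.4625
M3 S830
G1 X97.4786 Y63.4625 F1364
G1 X97.4786 Y35.0402
G1 X42.9320 Y35.0402
G1 X42.9320 Y63.4625
M5
G0 X69.0620 Y64.9348
M3 S830
G1 X88.8164 Y69.6156 F1364
G1 X97.0163 Y72.7840
G1 X94.1147 Y62.9745
M5
G0 X28.7962 Y56.9779
M3 S830
G1 X92.3959 Y56.9779 F1364
G1 X92.3959 Y46.1402
G1 X28.7962 Y46.1402
G1 X28.7962 Y56.9779
M5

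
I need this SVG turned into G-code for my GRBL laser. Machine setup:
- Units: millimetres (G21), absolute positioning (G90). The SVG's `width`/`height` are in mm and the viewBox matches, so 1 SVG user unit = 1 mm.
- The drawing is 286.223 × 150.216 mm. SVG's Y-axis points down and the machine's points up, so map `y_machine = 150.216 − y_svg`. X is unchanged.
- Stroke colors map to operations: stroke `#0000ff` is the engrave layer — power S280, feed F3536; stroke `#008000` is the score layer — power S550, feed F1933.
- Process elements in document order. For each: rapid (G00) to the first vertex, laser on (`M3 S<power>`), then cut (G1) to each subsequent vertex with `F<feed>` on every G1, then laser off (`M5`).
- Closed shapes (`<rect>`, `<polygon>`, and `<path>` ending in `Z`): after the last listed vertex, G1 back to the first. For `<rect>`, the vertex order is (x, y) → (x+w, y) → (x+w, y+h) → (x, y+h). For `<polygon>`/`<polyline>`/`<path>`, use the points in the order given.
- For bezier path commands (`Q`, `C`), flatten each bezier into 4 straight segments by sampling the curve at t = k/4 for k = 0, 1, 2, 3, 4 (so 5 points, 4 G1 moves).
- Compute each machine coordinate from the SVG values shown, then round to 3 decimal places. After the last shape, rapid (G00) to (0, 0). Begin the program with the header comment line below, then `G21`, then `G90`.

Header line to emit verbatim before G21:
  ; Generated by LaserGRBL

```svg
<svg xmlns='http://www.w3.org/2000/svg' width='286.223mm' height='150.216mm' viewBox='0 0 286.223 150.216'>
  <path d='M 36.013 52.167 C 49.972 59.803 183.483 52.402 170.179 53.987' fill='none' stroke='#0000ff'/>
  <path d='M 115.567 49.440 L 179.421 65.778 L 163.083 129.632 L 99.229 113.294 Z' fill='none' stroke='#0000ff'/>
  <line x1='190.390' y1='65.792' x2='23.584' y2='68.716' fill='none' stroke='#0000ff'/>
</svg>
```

viewBox `0 0 286.223 150.216` with mm width/height → 1 unit = 1 mm. Flip: y_m = 150.216 − y_svg.

**Shape 1** — `<path>` cubic bezier, stroke `#0000ff` → engrave (S280, F3536). Control points (SVG): P0=(36.013,52.167), P1=(49.972,59.803), P2=(183.483,52.402), P3=(170.179,53.987); sampled at t=k/4. Machine vertices: (36.013,98.049) → (64.736,94.766) → (113.320,94.870) → (156.791,96.108) → (170.179,96.229). Open path.

**Shape 2** — `<path>` regular polygon, stroke `#0000ff` → engrave (S280, F3536). Machine vertices: (115.567,100.776) → (179.421,84.438) → (163.083,20.584) → (99.229,36.922) → (115.567,100.776). Closed: final G1 returns to the first vertex.

**Shape 3** — `<line>` line segment, stroke `#0000ff` → engrave (S280, F3536). Machine vertices: (190.390,84.424) → (23.584,81.500). Open path.

; Generated by LaserGRBL
G21
G90
G00 X36.013 Y98.049
M3 S280
G1 X64.736 Y94.766 F3536
G1 X113.320 Y94.870 F3536
G1 X156.791 Y96.108 F3536
G1 X170.179 Y96.229 F3536
M5
G00 X115.567 Y100.776
M3 S280
G1 X179.421 Y84.438 F3536
G1 X163.083 Y20.584 F3536
G1 X99.229 Y36.922 F3536
G1 X115.567 Y100.776 F3536
M5
G00 X190.390 Y84.424
M3 S280
G1 X23.584 Y81.500 F3536
M5
G00 X0.000 Y0.000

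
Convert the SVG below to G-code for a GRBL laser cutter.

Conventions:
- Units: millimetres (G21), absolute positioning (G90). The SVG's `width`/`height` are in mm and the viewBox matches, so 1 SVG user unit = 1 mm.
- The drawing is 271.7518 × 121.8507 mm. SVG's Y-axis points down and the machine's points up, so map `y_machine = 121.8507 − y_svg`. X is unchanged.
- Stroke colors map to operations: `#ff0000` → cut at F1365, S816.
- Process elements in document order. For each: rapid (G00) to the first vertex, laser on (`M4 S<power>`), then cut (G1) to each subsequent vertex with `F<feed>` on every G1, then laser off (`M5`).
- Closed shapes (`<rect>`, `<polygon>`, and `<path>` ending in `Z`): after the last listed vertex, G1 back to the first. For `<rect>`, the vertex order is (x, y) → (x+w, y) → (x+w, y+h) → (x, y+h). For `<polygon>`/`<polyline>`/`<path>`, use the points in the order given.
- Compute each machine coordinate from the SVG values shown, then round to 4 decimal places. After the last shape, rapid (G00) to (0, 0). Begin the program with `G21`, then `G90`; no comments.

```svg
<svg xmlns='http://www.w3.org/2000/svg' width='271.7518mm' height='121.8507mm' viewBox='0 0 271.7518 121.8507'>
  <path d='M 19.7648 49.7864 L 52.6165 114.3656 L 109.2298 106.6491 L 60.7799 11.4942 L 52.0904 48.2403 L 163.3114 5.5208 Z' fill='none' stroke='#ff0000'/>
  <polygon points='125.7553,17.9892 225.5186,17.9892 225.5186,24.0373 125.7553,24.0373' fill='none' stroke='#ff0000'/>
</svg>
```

viewBox `0 0 271.7518 121.8507` with mm width/height → 1 unit = 1 mm. Flip: y_m = 121.8507 − y_svg.

**Shape 1** — `<path>` closed polygon, stroke `#ff0000` → cut (S816, F1365). Machine vertices: (19.7648,72.0643) → (52.6165,7.4851) → (109.2298,15.2016) → (60.7799,110.3565) → (52.0904,73.6104) → (163.3114,116.3299) → (19.7648,72.0643). Closed: final G1 returns to the first vertex.

**Shape 2** — `<polygon>` rectangle, stroke `#ff0000` → cut (S816, F1365). Machine vertices: (125.7553,103.8615) → (225.5186,103.8615) → (225.5186,97.8134) → (125.7553,97.8134) → (125.7553,103.8615). Closed: final G1 returns to the first vertex.

G21
G90
G00 X19.7648 Y72.0643
M4 S816
G1 X52.6165 Y7.4851 F1365
G1 X109.2298 Y15.2016 F1365
G1 X60.7799 Y110.3565 F1365
G1 X52.0904 Y73.6104 F1365
G1 X163.3114 Y116.3299 F1365
G1 X19.7648 Y72.0643 F1365
M5
G00 X125.7553 Y103.8615
M4 S816
G1 X225.5186 Y103.8615 F1365
G1 X225.5186 Y97.8134 F1365
G1 X125.7553 Y97.8134 F1365
G1 X125.7553 Y103.8615 F1365
M5
G00 X0.0000 Y0.0000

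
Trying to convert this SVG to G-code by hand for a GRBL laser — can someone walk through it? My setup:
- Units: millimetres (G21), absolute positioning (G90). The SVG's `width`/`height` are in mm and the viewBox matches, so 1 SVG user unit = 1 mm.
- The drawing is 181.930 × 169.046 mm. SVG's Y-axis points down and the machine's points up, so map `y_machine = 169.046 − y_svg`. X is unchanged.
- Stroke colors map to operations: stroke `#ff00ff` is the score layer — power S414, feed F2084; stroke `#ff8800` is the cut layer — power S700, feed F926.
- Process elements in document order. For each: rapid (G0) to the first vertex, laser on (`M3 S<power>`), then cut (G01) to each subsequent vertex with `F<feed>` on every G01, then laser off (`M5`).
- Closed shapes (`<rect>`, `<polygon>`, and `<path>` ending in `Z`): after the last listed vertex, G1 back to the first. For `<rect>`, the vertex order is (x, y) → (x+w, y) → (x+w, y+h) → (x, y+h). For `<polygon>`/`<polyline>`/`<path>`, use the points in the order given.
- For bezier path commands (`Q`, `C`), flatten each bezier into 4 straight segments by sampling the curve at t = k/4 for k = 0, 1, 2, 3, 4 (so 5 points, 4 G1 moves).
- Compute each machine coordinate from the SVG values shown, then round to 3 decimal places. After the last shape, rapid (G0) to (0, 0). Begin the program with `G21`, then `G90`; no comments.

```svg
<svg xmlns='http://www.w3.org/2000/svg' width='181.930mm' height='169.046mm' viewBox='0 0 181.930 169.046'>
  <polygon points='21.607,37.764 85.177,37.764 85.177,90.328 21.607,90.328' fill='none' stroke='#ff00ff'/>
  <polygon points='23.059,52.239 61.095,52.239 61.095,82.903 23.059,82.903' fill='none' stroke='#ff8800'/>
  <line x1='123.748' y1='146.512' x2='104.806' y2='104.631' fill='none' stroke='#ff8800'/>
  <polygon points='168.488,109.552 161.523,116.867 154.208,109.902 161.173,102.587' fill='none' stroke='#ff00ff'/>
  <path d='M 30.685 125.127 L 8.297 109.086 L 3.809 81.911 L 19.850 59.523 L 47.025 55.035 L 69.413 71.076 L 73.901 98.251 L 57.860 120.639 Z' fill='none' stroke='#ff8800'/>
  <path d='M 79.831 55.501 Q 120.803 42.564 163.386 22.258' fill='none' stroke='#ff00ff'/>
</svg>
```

G21
G90
G0 X21.607 Y131.282
M3 S414
G01 X85.177 Y131.282 F2084
G01 X85.177 Y78.718 F2084
G01 X21.607 Y78.718 F2084
G01 X21.607 Y131.282 F2084
M5
G0 X23.059 Y116.807
M3 S700
G01 X61.095 Y116.807 F926
G01 X61.095 Y86.143 F926
G01 X23.059 Y86.143 F926
G01 X23.059 Y116.807 F926
M5
G0 X123.748 Y22.534
M3 S700
G01 X104.806 Y64.415 F926
M5
G0 X168.488 Y59.494
M3 S414
G01 X161.523 Y52.179 F2084
G01 X154.208 Y59.144 F2084
G01 X161.173 Y66.459 F2084
G01 X168.488 Y59.494 F2084
M5
G0 X30.685 Y43.919
M3 S700
G01 X8.297 Y59.960 F926
G01 X3.809 Y87.135 F926
G01 X19.850 Y109.523 F926
G01 X47.025 Y114.011 F926
G01 X69.413 Y97.970 F926
G01 X73.901 Y70.795 F926
G01 X57.860 Y48.407 F926
G01 X30.685 Y43.919 F926
M5
G0 X79.831 Y113.545
M3 S414
G01 X100.418 Y120.474 F2084
G01 X121.206 Y128.324 F2084
G01 X142.195 Y137.096 F2084
G01 X163.386 Y146.788 F2084
M5
G0 X0.000 Y0.000

Since the viewBox matches the mm dimensions, user units are millimetres directly. The only transform is the Y-flip y_m = 169.046 − y_svg.

Shape 1 is a rectangle drawn with `<polygon>`. Its stroke #ff00ff means score at S414, F2084. After flipping Y the toolpath is (21.607,131.282) → (85.177,131.282) → (85.177,78.718) → (21.607,78.718) → (21.607,131.282), returning to the start.

Shape 2 is a rectangle drawn with `<polygon>`. Its stroke #ff8800 means cut at S700, F926. After flipping Y the toolpath is (23.059,116.807) → (61.095,116.807) → (61.095,86.143) → (23.059,86.143) → (23.059,116.807), returning to the start.

Shape 3 is a line segment drawn with `<line>`. Its stroke #ff8800 means cut at S700, F926. After flipping Y the toolpath is (123.748,22.534) → (104.806,64.415).

Shape 4 is a regular polygon drawn with `<polygon>`. Its stroke #ff00ff means score at S414, F2084. After flipping Y the toolpath is (168.488,59.494) → (161.523,52.179) → (154.208,59.144) → (161.173,66.459) → (168.488,59.494), returning to the start.

Shape 5 is a regular polygon drawn with `<path>`. Its stroke #ff8800 means cut at S700, F926. After flipping Y the toolpath is (30.685,43.919) → (8.297,59.960) → (3.809,87.135) → (19.850,109.523) → (47.025,114.011) → (69.413,97.970) → (73.901,70.795) → (57.860,48.407) → (30.685,43.919), returning to the start.

Shape 6 is a quadratic bezier drawn with `<path>`. Its stroke #ff00ff means score at S414, F2084. After flipping Y the toolpath is (79.831,113.545) → (100.418,120.474) → (121.206,128.324) → (142.195,137.096) → (163.386,146.788).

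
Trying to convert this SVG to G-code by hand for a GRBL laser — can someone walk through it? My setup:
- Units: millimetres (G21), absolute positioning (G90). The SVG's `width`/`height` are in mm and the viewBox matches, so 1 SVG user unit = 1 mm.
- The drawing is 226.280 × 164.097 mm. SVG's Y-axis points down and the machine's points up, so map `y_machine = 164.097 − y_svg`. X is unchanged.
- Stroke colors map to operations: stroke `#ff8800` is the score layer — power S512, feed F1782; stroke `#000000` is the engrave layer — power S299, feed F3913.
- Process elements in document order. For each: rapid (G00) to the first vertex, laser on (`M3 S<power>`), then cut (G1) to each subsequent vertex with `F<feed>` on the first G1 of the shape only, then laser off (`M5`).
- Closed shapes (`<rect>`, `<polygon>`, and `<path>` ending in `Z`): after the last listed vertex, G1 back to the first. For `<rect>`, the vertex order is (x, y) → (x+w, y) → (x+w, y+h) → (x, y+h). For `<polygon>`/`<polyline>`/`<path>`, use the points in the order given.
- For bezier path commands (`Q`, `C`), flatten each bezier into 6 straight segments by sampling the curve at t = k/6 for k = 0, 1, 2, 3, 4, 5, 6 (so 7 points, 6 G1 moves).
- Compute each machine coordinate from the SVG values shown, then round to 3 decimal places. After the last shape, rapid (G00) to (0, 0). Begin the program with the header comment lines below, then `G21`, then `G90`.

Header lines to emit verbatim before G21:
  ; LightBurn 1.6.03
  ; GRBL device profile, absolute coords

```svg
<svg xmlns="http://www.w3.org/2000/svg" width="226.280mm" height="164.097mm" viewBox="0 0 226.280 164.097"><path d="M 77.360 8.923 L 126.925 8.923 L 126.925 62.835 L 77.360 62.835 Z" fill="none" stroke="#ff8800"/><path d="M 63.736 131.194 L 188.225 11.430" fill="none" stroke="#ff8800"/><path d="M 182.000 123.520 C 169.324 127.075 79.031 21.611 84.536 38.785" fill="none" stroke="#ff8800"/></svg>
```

Since the viewBox matches the mm dimensions, user units are millimetres directly. The only transform is the Y-flip y_m = 164.097 − y_svg.

Shape 1 is a rectangle drawn with `<path>`. Its stroke #ff8800 means score at S512, F1782. After flipping Y the toolpath is (77.360,155.174) → (126.925,155.174) → (126.925,101.262) → (77.360,101.262) → (77.360,155.174), returning to the start.

Shape 2 is a line segment drawn with `<path>`. Its stroke #ff8800 means score at S512, F1782. After flipping Y the toolpath is (63.736,32.903) → (188.225,152.667).

Shape 3 is a cubic bezier drawn with `<path>`. Its stroke #ff8800 means score at S512, F1782. After flipping Y the toolpath is (182.000,40.577) → (169.997,46.812) → (149.874,64.782) → (126.450,88.052) → (104.541,110.187) → (88.964,124.752) → (84.536,125.312).

; LightBurn 1.6.03
; GRBL device profile, absolute coords
G21
G90
G00 X77.360 Y155.174
M3 S512
G1 X126.925 Y155.174 F1782
G1 X126.925 Y101.262
G1 X77.360 Y101.262
G1 X77.360 Y155.174
M5
G00 X63.736 Y32.903
M3 S512
G1 X188.225 Y152.667 F1782
M5
G00 X182.000 Y40.577
M3 S512
G1 X169.997 Y46.812 F1782
G1 X149.874 Y64.782
G1 X126.450 Y88.052
G1 X104.541 Y110.187
G1 X88.964 Y124.752
G1 X84.536 Y125.312
M5
G00 X0.000 Y0.000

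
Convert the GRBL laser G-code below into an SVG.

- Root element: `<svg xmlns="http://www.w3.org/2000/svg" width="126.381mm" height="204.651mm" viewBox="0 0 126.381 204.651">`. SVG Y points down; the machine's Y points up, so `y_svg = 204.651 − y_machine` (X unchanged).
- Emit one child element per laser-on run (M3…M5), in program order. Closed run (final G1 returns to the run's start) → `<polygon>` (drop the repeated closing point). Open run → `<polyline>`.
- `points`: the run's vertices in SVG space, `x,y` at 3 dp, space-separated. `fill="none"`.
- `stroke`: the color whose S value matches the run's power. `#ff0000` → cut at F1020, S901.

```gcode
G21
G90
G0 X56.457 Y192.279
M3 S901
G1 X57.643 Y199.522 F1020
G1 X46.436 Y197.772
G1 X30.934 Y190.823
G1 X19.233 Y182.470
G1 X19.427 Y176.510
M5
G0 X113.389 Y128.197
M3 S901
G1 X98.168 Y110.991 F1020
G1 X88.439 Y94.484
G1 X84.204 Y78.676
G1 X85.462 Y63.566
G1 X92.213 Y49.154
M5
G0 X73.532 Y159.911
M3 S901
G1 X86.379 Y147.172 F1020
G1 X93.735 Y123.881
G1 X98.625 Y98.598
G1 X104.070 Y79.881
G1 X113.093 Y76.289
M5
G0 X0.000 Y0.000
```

<svg xmlns="http://www.w3.org/2000/svg" width="126.381mm" height="204.651mm" viewBox="0 0 126.381 204.651">
  <polyline points="56.457,12.372 57.643,5.129 46.436,6.879 30.934,13.828 19.233,22.181 19.427,28.141" fill="none" stroke="#ff0000"/>
  <polyline points="113.389,76.454 98.168,93.660 88.439,110.167 84.204,125.975 85.462,141.085 92.213,155.497" fill="none" stroke="#ff0000"/>
  <polyline points="73.532,44.740 86.379,57.479 93.735,80.770 98.625,106.053 104.070,124.770 113.093,128.362" fill="none" stroke="#ff0000"/>
</svg>

Machine Y-up, SVG Y-down with viewBox height 204.651, so y_svg = 204.651 − y_machine; X carries over. Every run uses S901, so all elements get stroke `#ff0000` (cut).

Run 1: The run is open, so emit a `<polyline>` with points (Y-flipped): 56.457,12.372 57.643,5.129 46.436,6.879 30.934,13.828 19.233,22.181 19.427,28.141.

Run 2: The run is open, so emit a `<polyline>` with points (Y-flipped): 113.389,76.454 98.168,93.660 88.439,110.167 84.204,125.975 85.462,141.085 92.213,155.497.

Run 3: The run is open, so emit a `<polyline>` with points (Y-flipped): 73.532,44.740 86.379,57.479 93.735,80.770 98.625,106.053 104.070,124.770 113.093,128.362.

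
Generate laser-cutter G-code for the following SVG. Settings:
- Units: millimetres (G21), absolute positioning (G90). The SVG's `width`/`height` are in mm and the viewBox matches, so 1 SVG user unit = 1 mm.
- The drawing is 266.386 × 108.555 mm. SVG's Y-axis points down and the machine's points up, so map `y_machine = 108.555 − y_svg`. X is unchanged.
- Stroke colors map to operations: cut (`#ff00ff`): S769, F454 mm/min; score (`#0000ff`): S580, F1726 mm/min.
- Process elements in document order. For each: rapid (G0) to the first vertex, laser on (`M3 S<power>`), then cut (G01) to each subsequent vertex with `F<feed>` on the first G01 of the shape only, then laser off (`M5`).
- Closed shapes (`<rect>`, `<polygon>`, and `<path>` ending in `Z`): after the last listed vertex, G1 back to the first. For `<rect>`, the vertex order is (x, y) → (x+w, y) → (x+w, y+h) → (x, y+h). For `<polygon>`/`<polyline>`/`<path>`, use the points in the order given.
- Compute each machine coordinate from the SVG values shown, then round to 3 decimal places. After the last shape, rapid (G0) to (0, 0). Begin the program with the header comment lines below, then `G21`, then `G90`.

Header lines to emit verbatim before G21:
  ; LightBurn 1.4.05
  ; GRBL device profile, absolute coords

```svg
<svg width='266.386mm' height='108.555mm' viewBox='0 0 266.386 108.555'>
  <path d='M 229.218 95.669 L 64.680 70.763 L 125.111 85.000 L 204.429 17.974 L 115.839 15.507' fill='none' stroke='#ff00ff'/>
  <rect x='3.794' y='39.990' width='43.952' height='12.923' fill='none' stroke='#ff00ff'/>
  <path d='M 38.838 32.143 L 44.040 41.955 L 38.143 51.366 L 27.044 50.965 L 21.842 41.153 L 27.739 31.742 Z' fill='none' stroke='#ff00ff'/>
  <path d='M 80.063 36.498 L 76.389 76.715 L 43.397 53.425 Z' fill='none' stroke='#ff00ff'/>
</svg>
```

Since the viewBox matches the mm dimensions, user units are millimetres directly. The only transform is the Y-flip y_m = 108.555 − y_svg.

Shape 1 is a open polyline drawn with `<path>`. Its stroke #ff00ff means cut at S769, F454. After flipping Y the toolpath is (229.218,12.886) → (64.680,37.792) → (125.111,23.555) → (204.429,90.581) → (115.839,93.048).

Shape 2 is a rectangle drawn with `<rect>`. Its stroke #ff00ff means cut at S769, F454. After flipping Y the toolpath is (3.794,68.565) → (47.746,68.565) → (47.746,55.642) → (3.794,55.642) → (3.794,68.565), returning to the start.

Shape 3 is a regular polygon drawn with `<path>`. Its stroke #ff00ff means cut at S769, F454. After flipping Y the toolpath is (38.838,76.412) → (44.040,66.600) → (38.143,57.189) → (27.044,57.590) → (21.842,67.402) → (27.739,76.813) → (38.838,76.412), returning to the start.

Shape 4 is a regular polygon drawn with `<path>`. Its stroke #ff00ff means cut at S769, F454. After flipping Y the toolpath is (80.063,72.057) → (76.389,31.840) → (43.397,55.130) → (80.063,72.057), returning to the start.

; LightBurn 1.4.05
; GRBL device profile, absolute coords
G21
G90
G0 X229.218 Y12.886
M3 S769
G01 X64.680 Y37.792 F454
G01 X125.111 Y23.555
G01 X204.429 Y90.581
G01 X115.839 Y93.048
M5
G0 X3.794 Y68.565
M3 S769
G01 X47.746 Y68.565 F454
G01 X47.746 Y55.642
G01 X3.794 Y55.642
G01 X3.794 Y68.565
M5
G0 X38.838 Y76.412
M3 S769
G01 X44.040 Y66.600 F454
G01 X38.143 Y57.189
G01 X27.044 Y57.590
G01 X21.842 Y67.402
G01 X27.739 Y76.813
G01 X38.838 Y76.412
M5
G0 X80.063 Y72.057
M3 S769
G01 X76.389 Y31.840 F454
G01 X43.397 Y55.130
G01 X80.063 Y72.057
M5
G0 X0.000 Y0.000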